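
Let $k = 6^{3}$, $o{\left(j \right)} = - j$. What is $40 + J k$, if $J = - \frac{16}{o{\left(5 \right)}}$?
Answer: $\frac{3656}{5} \approx 731.2$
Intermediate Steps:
$J = \frac{16}{5}$ ($J = - \frac{16}{\left(-1\right) 5} = - \frac{16}{-5} = \left(-16\right) \left(- \frac{1}{5}\right) = \frac{16}{5} \approx 3.2$)
$k = 216$
$40 + J k = 40 + \frac{16}{5} \cdot 216 = 40 + \frac{3456}{5} = \frac{3656}{5}$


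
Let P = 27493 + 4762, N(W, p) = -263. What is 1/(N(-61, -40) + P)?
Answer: 1/31992 ≈ 3.1258e-5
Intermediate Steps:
P = 32255
1/(N(-61, -40) + P) = 1/(-263 + 32255) = 1/31992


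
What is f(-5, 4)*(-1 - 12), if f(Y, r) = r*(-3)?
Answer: 156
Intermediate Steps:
f(Y, r) = -3*r
f(-5, 4)*(-1 - 12) = (-3*4)*(-1 - 12) = -12*(-13) = 156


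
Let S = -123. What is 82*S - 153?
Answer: -10239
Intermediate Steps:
82*S - 153 = 82*(-123) - 153 = -10086 - 153 = -10239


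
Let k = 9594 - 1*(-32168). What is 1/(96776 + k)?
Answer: 1/138538 ≈ 7.2182e-6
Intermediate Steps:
k = 41762 (k = 9594 + 32168 = 41762)
1/(96776 + k) = 1/(96776 + 41762) = 1/138538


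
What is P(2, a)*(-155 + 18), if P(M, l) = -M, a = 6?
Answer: 274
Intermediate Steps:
P(2, a)*(-155 + 18) = (-1*2)*(-155 + 18) = -2*(-137) = 274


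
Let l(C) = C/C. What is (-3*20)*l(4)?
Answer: -60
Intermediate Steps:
l(C) = 1
(-3*20)*l(4) = -3*20*1 = -60*1 = -60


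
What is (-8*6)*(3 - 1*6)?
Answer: 144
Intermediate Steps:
(-8*6)*(3 - 1*6) = -48*(3 - 6) = -48*(-3) = 144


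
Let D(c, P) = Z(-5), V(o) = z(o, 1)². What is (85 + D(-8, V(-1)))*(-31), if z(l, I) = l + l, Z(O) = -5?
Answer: -2480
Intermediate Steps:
z(l, I) = 2*l
V(o) = 4*o² (V(o) = (2*o)² = 4*o²)
D(c, P) = -5
(85 + D(-8, V(-1)))*(-31) = (85 - 5)*(-31) = 80*(-31) = -2480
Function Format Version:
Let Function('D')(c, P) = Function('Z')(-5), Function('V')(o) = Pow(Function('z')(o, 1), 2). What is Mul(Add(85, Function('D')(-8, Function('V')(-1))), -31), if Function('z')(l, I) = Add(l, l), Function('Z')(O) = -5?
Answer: -2480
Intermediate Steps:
Function('z')(l, I) = Mul(2, l)
Function('V')(o) = Mul(4, Pow(o, 2)) (Function('V')(o) = Pow(Mul(2, o), 2) = Mul(4, Pow(o, 2)))
Function('D')(c, P) = -5
Mul(Add(85, Function('D')(-8, Function('V')(-1))), -31) = Mul(Add(85, -5), -31) = Mul(80, -31) = -2480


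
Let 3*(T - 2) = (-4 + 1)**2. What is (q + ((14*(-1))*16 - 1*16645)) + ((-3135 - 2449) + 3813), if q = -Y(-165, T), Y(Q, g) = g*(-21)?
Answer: -18535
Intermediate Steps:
T = 5 (T = 2 + (-4 + 1)**2/3 = 2 + (1/3)*(-3)**2 = 2 + (1/3)*9 = 2 + 3 = 5)
Y(Q, g) = -21*g
q = 105 (q = -(-21)*5 = -1*(-105) = 105)
(q + ((14*(-1))*16 - 1*16645)) + ((-3135 - 2449) + 3813) = (105 + ((14*(-1))*16 - 1*16645)) + ((-3135 - 2449) + 3813) = (105 + (-14*16 - 16645)) + (-5584 + 3813) = (105 + (-224 - 16645)) - 1771 = (105 - 16869) - 1771 = -16764 - 1771 = -18535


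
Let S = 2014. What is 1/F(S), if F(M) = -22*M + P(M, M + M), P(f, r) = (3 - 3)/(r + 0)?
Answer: -1/44308 ≈ -2.2569e-5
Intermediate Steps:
P(f, r) = 0 (P(f, r) = 0/r = 0)
F(M) = -22*M (F(M) = -22*M + 0 = -22*M)
1/F(S) = 1/(-22*2014) = 1/(-44308) = -1/44308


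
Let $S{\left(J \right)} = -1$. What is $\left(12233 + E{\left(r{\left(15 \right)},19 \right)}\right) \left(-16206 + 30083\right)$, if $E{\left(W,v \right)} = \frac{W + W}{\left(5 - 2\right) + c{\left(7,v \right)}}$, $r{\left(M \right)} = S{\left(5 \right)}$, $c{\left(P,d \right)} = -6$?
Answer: $\frac{509299777}{3} \approx 1.6977 \cdot 10^{8}$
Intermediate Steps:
$r{\left(M \right)} = -1$
$E{\left(W,v \right)} = - \frac{2 W}{3}$ ($E{\left(W,v \right)} = \frac{W + W}{\left(5 - 2\right) - 6} = \frac{2 W}{3 - 6} = \frac{2 W}{-3} = 2 W \left(- \frac{1}{3}\right) = - \frac{2 W}{3}$)
$\left(12233 + E{\left(r{\left(15 \right)},19 \right)}\right) \left(-16206 + 30083\right) = \left(12233 - - \frac{2}{3}\right) \left(-16206 + 30083\right) = \left(12233 + \frac{2}{3}\right) 13877 = \frac{36701}{3} \cdot 13877 = \frac{509299777}{3}$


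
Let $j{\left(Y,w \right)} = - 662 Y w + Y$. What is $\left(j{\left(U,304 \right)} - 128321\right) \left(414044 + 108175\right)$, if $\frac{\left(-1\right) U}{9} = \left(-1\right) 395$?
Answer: $-373679761879914$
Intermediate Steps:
$U = 3555$ ($U = - 9 \left(\left(-1\right) 395\right) = \left(-9\right) \left(-395\right) = 3555$)
$j{\left(Y,w \right)} = Y - 662 Y w$ ($j{\left(Y,w \right)} = - 662 Y w + Y = Y - 662 Y w$)
$\left(j{\left(U,304 \right)} - 128321\right) \left(414044 + 108175\right) = \left(3555 \left(1 - 201248\right) - 128321\right) \left(414044 + 108175\right) = \left(3555 \left(1 - 201248\right) - 128321\right) 522219 = \left(3555 \left(-201247\right) - 128321\right) 522219 = \left(-715433085 - 128321\right) 522219 = \left(-715561406\right) 522219 = -373679761879914$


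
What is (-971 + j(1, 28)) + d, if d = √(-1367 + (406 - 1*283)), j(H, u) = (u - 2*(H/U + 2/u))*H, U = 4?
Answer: -13211/14 + 2*I*√311 ≈ -943.64 + 35.27*I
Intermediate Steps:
j(H, u) = H*(u - 4/u - H/2) (j(H, u) = (u - 2*(H/4 + 2/u))*H = (u - 2*(2/u + H/4))*H = (u + (-4/u - H/2))*H = (u - 4/u - H/2)*H = H*(u - 4/u - H/2))
d = 2*I*√311 (d = √(-1367 + (406 - 283)) = √(-1367 + 123) = √(-1244) = 2*I*√311 ≈ 35.27*I)
(-971 + j(1, 28)) + d = (-971 + (½)*1*(-8 + 28*(-1*1 + 2*28))/28) + 2*I*√311 = (-971 + (½)*1*(1/28)*(-8 + 28*(-1 + 56))) + 2*I*√311 = (-971 + (½)*1*(1/28)*(-8 + 28*55)) + 2*I*√311 = (-971 + (½)*1*(1/28)*(-8 + 1540)) + 2*I*√311 = (-971 + (½)*1*(1/28)*1532) + 2*I*√311 = (-971 + 383/14) + 2*I*√311 = -13211/14 + 2*I*√311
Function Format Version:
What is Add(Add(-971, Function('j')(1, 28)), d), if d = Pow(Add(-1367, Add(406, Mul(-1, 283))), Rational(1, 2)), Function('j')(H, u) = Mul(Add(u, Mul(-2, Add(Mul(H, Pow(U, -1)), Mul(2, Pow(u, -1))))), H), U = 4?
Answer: Add(Rational(-13211, 14), Mul(2, I, Pow(311, Rational(1, 2)))) ≈ Add(-943.64, Mul(35.270, I))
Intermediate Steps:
Function('j')(H, u) = Mul(H, Add(u, Mul(-4, Pow(u, -1)), Mul(Rational(-1, 2), H))) (Function('j')(H, u) = Mul(Add(u, Mul(-2, Add(Mul(H, Pow(4, -1)), Mul(2, Pow(u, -1))))), H) = Mul(Add(u, Mul(-2, Add(Mul(H, Rational(1, 4)), Mul(2, Pow(u, -1))))), H) = Mul(Add(u, Mul(-2, Add(Mul(Rational(1, 4), H), Mul(2, Pow(u, -1))))), H) = Mul(Add(u, Mul(-2, Add(Mul(2, Pow(u, -1)), Mul(Rational(1, 4), H)))), H) = Mul(Add(u, Add(Mul(-4, Pow(u, -1)), Mul(Rational(-1, 2), H))), H) = Mul(Add(u, Mul(-4, Pow(u, -1)), Mul(Rational(-1, 2), H)), H) = Mul(H, Add(u, Mul(-4, Pow(u, -1)), Mul(Rational(-1, 2), H))))
d = Mul(2, I, Pow(311, Rational(1, 2))) (d = Pow(Add(-1367, Add(406, -283)), Rational(1, 2)) = Pow(Add(-1367, 123), Rational(1, 2)) = Pow(-1244, Rational(1, 2)) = Mul(2, I, Pow(311, Rational(1, 2))) ≈ Mul(35.270, I))
Add(Add(-971, Function('j')(1, 28)), d) = Add(Add(-971, Mul(Rational(1, 2), 1, Pow(28, -1), Add(-8, Mul(28, Add(Mul(-1, 1), Mul(2, 28)))))), Mul(2, I, Pow(311, Rational(1, 2)))) = Add(Add(-971, Mul(Rational(1, 2), 1, Rational(1, 28), Add(-8, Mul(28, Add(-1, 56))))), Mul(2, I, Pow(311, Rational(1, 2)))) = Add(Add(-971, Mul(Rational(1, 2), 1, Rational(1, 28), Add(-8, Mul(28, 55)))), Mul(2, I, Pow(311, Rational(1, 2)))) = Add(Add(-971, Mul(Rational(1, 2), 1, Rational(1, 28), Add(-8, 1540))), Mul(2, I, Pow(311, Rational(1, 2)))) = Add(Add(-971, Mul(Rational(1, 2), 1, Rational(1, 28), 1532)), Mul(2, I, Pow(311, Rational(1, 2)))) = Add(Add(-971, Rational(383, 14)), Mul(2, I, Pow(311, Rational(1, 2)))) = Add(Rational(-13211, 14), Mul(2, I, Pow(311, Rational(1, 2))))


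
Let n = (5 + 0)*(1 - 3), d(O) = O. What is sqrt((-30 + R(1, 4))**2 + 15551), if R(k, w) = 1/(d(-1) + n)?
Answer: 24*sqrt(3457)/11 ≈ 128.28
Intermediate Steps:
n = -10 (n = 5*(-2) = -10)
R(k, w) = -1/11 (R(k, w) = 1/(-1 - 10) = 1/(-11) = -1/11)
sqrt((-30 + R(1, 4))**2 + 15551) = sqrt((-30 - 1/11)**2 + 15551) = sqrt((-331/11)**2 + 15551) = sqrt(109561/121 + 15551) = sqrt(1991232/121) = 24*sqrt(3457)/11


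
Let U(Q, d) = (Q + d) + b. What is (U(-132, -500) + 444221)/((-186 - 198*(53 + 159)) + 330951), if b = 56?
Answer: 443645/288789 ≈ 1.5362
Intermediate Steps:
U(Q, d) = 56 + Q + d (U(Q, d) = (Q + d) + 56 = 56 + Q + d)
(U(-132, -500) + 444221)/((-186 - 198*(53 + 159)) + 330951) = ((56 - 132 - 500) + 444221)/((-186 - 198*(53 + 159)) + 330951) = (-576 + 444221)/((-186 - 198*212) + 330951) = 443645/((-186 - 41976) + 330951) = 443645/(-42162 + 330951) = 443645/288789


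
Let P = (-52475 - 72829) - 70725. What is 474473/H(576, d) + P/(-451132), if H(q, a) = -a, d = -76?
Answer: 26758106455/4285754 ≈ 6243.5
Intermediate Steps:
P = -196029 (P = -125304 - 70725 = -196029)
474473/H(576, d) + P/(-451132) = 474473/((-1*(-76))) - 196029/(-451132) = 474473/76 - 196029*(-1/451132) = 474473*(1/76) + 196029/451132 = 474473/76 + 196029/451132 = 26758106455/4285754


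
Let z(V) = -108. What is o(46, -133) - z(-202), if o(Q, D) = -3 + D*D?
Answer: 17794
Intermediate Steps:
o(Q, D) = -3 + D²
o(46, -133) - z(-202) = (-3 + (-133)²) - 1*(-108) = (-3 + 17689) + 108 = 17686 + 108 = 17794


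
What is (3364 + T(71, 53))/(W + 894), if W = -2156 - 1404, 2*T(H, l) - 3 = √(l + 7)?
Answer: -6731/5332 - √15/2666 ≈ -1.2638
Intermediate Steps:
T(H, l) = 3/2 + √(7 + l)/2 (T(H, l) = 3/2 + √(l + 7)/2 = 3/2 + √(7 + l)/2)
W = -3560
(3364 + T(71, 53))/(W + 894) = (3364 + (3/2 + √(7 + 53)/2))/(-3560 + 894) = (3364 + (3/2 + √60/2))/(-2666) = (3364 + (3/2 + (2*√15)/2))*(-1/2666) = (3364 + (3/2 + √15))*(-1/2666) = (6731/2 + √15)*(-1/2666) = -6731/5332 - √15/2666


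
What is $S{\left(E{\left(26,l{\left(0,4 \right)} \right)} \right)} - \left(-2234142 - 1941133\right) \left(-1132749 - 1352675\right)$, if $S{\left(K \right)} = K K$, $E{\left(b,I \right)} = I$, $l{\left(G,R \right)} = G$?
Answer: $-10377328691600$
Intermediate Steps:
$S{\left(K \right)} = K^{2}$
$S{\left(E{\left(26,l{\left(0,4 \right)} \right)} \right)} - \left(-2234142 - 1941133\right) \left(-1132749 - 1352675\right) = 0^{2} - \left(-2234142 - 1941133\right) \left(-1132749 - 1352675\right) = 0 - \left(-4175275\right) \left(-2485424\right) = 0 - 10377328691600 = -10377328691600$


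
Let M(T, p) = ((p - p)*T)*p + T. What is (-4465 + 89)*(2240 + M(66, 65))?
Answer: -10091056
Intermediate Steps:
M(T, p) = T (M(T, p) = (0*T)*p + T = 0*p + T = 0 + T = T)
(-4465 + 89)*(2240 + M(66, 65)) = (-4465 + 89)*(2240 + 66) = -4376*2306 = -10091056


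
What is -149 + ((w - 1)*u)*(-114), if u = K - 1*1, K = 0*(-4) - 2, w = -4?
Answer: -1859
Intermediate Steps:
K = -2 (K = 0 - 2 = -2)
u = -3 (u = -2 - 1*1 = -2 - 1 = -3)
-149 + ((w - 1)*u)*(-114) = -149 + ((-4 - 1)*(-3))*(-114) = -149 - 5*(-3)*(-114) = -149 + 15*(-114) = -149 - 1710 = -1859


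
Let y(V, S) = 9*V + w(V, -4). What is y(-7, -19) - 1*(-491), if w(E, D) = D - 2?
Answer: 422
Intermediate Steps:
w(E, D) = -2 + D
y(V, S) = -6 + 9*V (y(V, S) = 9*V + (-2 - 4) = 9*V - 6 = -6 + 9*V)
y(-7, -19) - 1*(-491) = (-6 + 9*(-7)) - 1*(-491) = (-6 - 63) + 491 = -69 + 491 = 422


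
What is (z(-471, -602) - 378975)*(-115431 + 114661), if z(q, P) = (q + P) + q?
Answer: 292999630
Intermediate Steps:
z(q, P) = P + 2*q (z(q, P) = (P + q) + q = P + 2*q)
(z(-471, -602) - 378975)*(-115431 + 114661) = ((-602 + 2*(-471)) - 378975)*(-115431 + 114661) = ((-602 - 942) - 378975)*(-770) = (-1544 - 378975)*(-770) = -380519*(-770) = 292999630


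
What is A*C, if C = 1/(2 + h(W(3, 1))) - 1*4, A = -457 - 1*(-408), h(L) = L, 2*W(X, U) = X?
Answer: 182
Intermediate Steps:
W(X, U) = X/2
A = -49 (A = -457 + 408 = -49)
C = -26/7 (C = 1/(2 + (½)*3) - 1*4 = 1/(2 + 3/2) - 4 = 1/(7/2) - 4 = 2/7 - 4 = -26/7 ≈ -3.7143)
A*C = -49*(-26/7) = 182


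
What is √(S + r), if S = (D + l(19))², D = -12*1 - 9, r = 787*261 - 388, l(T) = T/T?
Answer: √205419 ≈ 453.23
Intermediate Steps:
l(T) = 1
r = 205019 (r = 205407 - 388 = 205019)
D = -21 (D = -12 - 9 = -21)
S = 400 (S = (-21 + 1)² = (-20)² = 400)
√(S + r) = √(400 + 205019) = √205419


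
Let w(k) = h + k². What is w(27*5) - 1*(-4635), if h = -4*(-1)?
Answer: 22864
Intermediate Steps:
h = 4
w(k) = 4 + k²
w(27*5) - 1*(-4635) = (4 + (27*5)²) - 1*(-4635) = (4 + 135²) + 4635 = (4 + 18225) + 4635 = 18229 + 4635 = 22864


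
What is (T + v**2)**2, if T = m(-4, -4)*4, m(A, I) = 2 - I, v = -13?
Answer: 37249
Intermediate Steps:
T = 24 (T = (2 - 1*(-4))*4 = (2 + 4)*4 = 6*4 = 24)
(T + v**2)**2 = (24 + (-13)**2)**2 = (24 + 169)**2 = 193**2 = 37249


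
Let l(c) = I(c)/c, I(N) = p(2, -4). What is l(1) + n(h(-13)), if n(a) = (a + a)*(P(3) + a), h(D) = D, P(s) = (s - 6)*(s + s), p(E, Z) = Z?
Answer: 802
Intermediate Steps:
I(N) = -4
P(s) = 2*s*(-6 + s) (P(s) = (-6 + s)*(2*s) = 2*s*(-6 + s))
l(c) = -4/c
n(a) = 2*a*(-18 + a) (n(a) = (a + a)*(2*3*(-6 + 3) + a) = (2*a)*(2*3*(-3) + a) = (2*a)*(-18 + a) = 2*a*(-18 + a))
l(1) + n(h(-13)) = -4/1 + 2*(-13)*(-18 - 13) = -4*1 + 2*(-13)*(-31) = -4 + 806 = 802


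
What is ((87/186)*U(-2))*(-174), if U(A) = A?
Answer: 5046/31 ≈ 162.77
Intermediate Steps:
((87/186)*U(-2))*(-174) = ((87/186)*(-2))*(-174) = ((87*(1/186))*(-2))*(-174) = ((29/62)*(-2))*(-174) = -29/31*(-174) = 5046/31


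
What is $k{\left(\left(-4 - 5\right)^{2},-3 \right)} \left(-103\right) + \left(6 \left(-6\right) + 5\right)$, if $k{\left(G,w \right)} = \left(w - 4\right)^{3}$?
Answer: $35298$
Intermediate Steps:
$k{\left(G,w \right)} = \left(-4 + w\right)^{3}$ ($k{\left(G,w \right)} = \left(w - 4\right)^{3} = \left(-4 + w\right)^{3}$)
$k{\left(\left(-4 - 5\right)^{2},-3 \right)} \left(-103\right) + \left(6 \left(-6\right) + 5\right) = \left(-4 - 3\right)^{3} \left(-103\right) + \left(6 \left(-6\right) + 5\right) = \left(-7\right)^{3} \left(-103\right) + \left(-36 + 5\right) = \left(-343\right) \left(-103\right) - 31 = 35329 - 31 = 35298$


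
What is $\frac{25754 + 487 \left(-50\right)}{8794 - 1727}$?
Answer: $\frac{1404}{7067} \approx 0.19867$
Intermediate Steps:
$\frac{25754 + 487 \left(-50\right)}{8794 - 1727} = \frac{25754 - 24350}{7067} = 1404 \cdot \frac{1}{7067} = \frac{1404}{7067}$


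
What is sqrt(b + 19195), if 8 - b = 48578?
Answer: 25*I*sqrt(47) ≈ 171.39*I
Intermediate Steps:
b = -48570 (b = 8 - 1*48578 = 8 - 48578 = -48570)
sqrt(b + 19195) = sqrt(-48570 + 19195) = sqrt(-29375) = 25*I*sqrt(47)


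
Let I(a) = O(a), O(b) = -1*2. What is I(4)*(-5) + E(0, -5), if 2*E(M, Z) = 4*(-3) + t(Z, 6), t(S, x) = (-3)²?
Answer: 17/2 ≈ 8.5000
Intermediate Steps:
t(S, x) = 9
E(M, Z) = -3/2 (E(M, Z) = (4*(-3) + 9)/2 = (-12 + 9)/2 = (½)*(-3) = -3/2)
O(b) = -2
I(a) = -2
I(4)*(-5) + E(0, -5) = -2*(-5) - 3/2 = 10 - 3/2 = 17/2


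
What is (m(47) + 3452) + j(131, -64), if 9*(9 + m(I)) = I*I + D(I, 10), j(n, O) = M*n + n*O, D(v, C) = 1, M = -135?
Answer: -201424/9 ≈ -22380.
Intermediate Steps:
j(n, O) = -135*n + O*n (j(n, O) = -135*n + n*O = -135*n + O*n)
m(I) = -80/9 + I²/9 (m(I) = -9 + (I*I + 1)/9 = -9 + (I² + 1)/9 = -9 + (1 + I²)/9 = -9 + (⅑ + I²/9) = -80/9 + I²/9)
(m(47) + 3452) + j(131, -64) = ((-80/9 + (⅑)*47²) + 3452) + 131*(-135 - 64) = ((-80/9 + (⅑)*2209) + 3452) + 131*(-199) = ((-80/9 + 2209/9) + 3452) - 26069 = (2129/9 + 3452) - 26069 = 33197/9 - 26069 = -201424/9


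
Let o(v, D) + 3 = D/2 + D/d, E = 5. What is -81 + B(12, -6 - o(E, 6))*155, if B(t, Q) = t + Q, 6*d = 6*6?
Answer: 694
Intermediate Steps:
d = 6 (d = (6*6)/6 = (⅙)*36 = 6)
o(v, D) = -3 + 2*D/3 (o(v, D) = -3 + (D/2 + D/6) = -3 + 2*D/3)
B(t, Q) = Q + t
-81 + B(12, -6 - o(E, 6))*155 = -81 + ((-6 - (-3 + (⅔)*6)) + 12)*155 = -81 + ((-6 - (-3 + 4)) + 12)*155 = -81 + ((-6 - 1*1) + 12)*155 = -81 + ((-6 - 1) + 12)*155 = -81 + (-7 + 12)*155 = -81 + 5*155 = -81 + 775 = 694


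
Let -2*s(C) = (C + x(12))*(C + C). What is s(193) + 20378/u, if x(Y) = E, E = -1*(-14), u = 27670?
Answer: -552711896/13835 ≈ -39950.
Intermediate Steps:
E = 14
x(Y) = 14
s(C) = -C*(14 + C) (s(C) = -(C + 14)*(C + C)/2 = -(14 + C)*2*C/2 = -C*(14 + C))
s(193) + 20378/u = -1*193*(14 + 193) + 20378/27670 = -1*193*207 + 20378*(1/27670) = -39951 + 10189/13835 = -552711896/13835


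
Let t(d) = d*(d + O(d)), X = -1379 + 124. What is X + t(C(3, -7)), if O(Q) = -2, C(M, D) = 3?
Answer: -1252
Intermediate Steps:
X = -1255
t(d) = d*(-2 + d) (t(d) = d*(d - 2) = d*(-2 + d))
X + t(C(3, -7)) = -1255 + 3*(-2 + 3) = -1255 + 3*1 = -1255 + 3 = -1252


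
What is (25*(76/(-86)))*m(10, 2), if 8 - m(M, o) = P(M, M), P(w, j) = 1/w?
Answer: -7505/43 ≈ -174.53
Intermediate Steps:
m(M, o) = 8 - 1/M
(25*(76/(-86)))*m(10, 2) = (25*(76/(-86)))*(8 - 1/10) = (25*(76*(-1/86)))*(8 - 1*⅒) = (25*(-38/43))*(8 - ⅒) = -950/43*79/10 = -7505/43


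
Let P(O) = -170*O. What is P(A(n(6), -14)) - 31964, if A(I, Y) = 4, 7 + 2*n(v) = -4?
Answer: -32644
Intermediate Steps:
n(v) = -11/2 (n(v) = -7/2 + (½)*(-4) = -7/2 - 2 = -11/2)
P(A(n(6), -14)) - 31964 = -170*4 - 31964 = -680 - 31964 = -32644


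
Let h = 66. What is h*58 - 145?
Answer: 3683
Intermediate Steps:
h*58 - 145 = 66*58 - 145 = 3828 - 145 = 3683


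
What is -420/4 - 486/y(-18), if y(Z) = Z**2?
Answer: -213/2 ≈ -106.50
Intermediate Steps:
-420/4 - 486/y(-18) = -420/4 - 486/((-18)**2) = -420*1/4 - 486/324 = -105 - 486*1/324 = -105 - 3/2 = -213/2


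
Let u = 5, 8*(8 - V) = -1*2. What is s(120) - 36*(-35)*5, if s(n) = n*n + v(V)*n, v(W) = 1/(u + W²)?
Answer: 24200220/1169 ≈ 20702.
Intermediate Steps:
V = 33/4 (V = 8 - (-1)*2/8 = 8 - ⅛*(-2) = 8 + ¼ = 33/4 ≈ 8.2500)
v(W) = 1/(5 + W²)
s(n) = n² + 16*n/1169 (s(n) = n*n + n/(5 + (33/4)²) = n² + n/(5 + 1089/16) = n² + n/(1169/16) = n² + 16*n/1169)
s(120) - 36*(-35)*5 = (1/1169)*120*(16 + 1169*120) - 36*(-35)*5 = (1/1169)*120*(16 + 140280) - (-1260)*5 = (1/1169)*120*140296 - 1*(-6300) = 16835520/1169 + 6300 = 24200220/1169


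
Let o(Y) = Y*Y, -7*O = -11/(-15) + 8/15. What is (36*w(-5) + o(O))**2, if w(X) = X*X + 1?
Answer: 106497467097121/121550625 ≈ 8.7616e+5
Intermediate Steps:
w(X) = 1 + X**2 (w(X) = X**2 + 1 = 1 + X**2)
O = -19/105 (O = -(-11/(-15) + 8/15)/7 = -(-11*(-1/15) + 8*(1/15))/7 = -(11/15 + 8/15)/7 = -1/7*19/15 = -19/105 ≈ -0.18095)
o(Y) = Y**2
(36*w(-5) + o(O))**2 = (36*(1 + (-5)**2) + (-19/105)**2)**2 = (36*(1 + 25) + 361/11025)**2 = (36*26 + 361/11025)**2 = (936 + 361/11025)**2 = (10319761/11025)**2 = 106497467097121/121550625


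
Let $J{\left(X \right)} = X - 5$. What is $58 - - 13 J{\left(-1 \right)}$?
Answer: $-20$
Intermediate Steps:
$J{\left(X \right)} = -5 + X$
$58 - - 13 J{\left(-1 \right)} = 58 - - 13 \left(-5 - 1\right) = 58 - \left(-13\right) \left(-6\right) = 58 - 78 = -20$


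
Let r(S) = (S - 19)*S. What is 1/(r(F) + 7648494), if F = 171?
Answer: 1/7674486 ≈ 1.3030e-7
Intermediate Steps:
r(S) = S*(-19 + S) (r(S) = (-19 + S)*S = S*(-19 + S))
1/(r(F) + 7648494) = 1/(171*(-19 + 171) + 7648494) = 1/(171*152 + 7648494) = 1/(25992 + 7648494) = 1/7674486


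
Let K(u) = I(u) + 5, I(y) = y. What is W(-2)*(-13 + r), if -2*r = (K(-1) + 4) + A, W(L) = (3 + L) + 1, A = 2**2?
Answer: -38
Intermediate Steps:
A = 4
W(L) = 4 + L
K(u) = 5 + u (K(u) = u + 5 = 5 + u)
r = -6 (r = -(((5 - 1) + 4) + 4)/2 = -((4 + 4) + 4)/2 = -(8 + 4)/2 = -1/2*12 = -6)
W(-2)*(-13 + r) = (4 - 2)*(-13 - 6) = 2*(-19) = -38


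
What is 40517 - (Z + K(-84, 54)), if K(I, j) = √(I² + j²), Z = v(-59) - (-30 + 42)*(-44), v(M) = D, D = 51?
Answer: 39938 - 6*√277 ≈ 39838.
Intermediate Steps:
v(M) = 51
Z = 579 (Z = 51 - (-30 + 42)*(-44) = 51 - 12*(-44) = 51 - 1*(-528) = 51 + 528 = 579)
40517 - (Z + K(-84, 54)) = 40517 - (579 + √((-84)² + 54²)) = 40517 - (579 + √(7056 + 2916)) = 40517 - (579 + √9972) = 40517 - (579 + 6*√277) = 40517 + (-579 - 6*√277) = 39938 - 6*√277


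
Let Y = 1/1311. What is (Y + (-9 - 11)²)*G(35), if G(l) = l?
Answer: 18354035/1311 ≈ 14000.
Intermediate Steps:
Y = 1/1311 ≈ 0.00076278
(Y + (-9 - 11)²)*G(35) = (1/1311 + (-9 - 11)²)*35 = (1/1311 + (-20)²)*35 = (1/1311 + 400)*35 = (524401/1311)*35 = 18354035/1311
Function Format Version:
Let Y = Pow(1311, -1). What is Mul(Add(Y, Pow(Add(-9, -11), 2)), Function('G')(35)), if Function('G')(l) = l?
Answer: Rational(18354035, 1311) ≈ 14000.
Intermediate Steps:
Y = Rational(1, 1311) ≈ 0.00076278
Mul(Add(Y, Pow(Add(-9, -11), 2)), Function('G')(35)) = Mul(Add(Rational(1, 1311), Pow(Add(-9, -11), 2)), 35) = Mul(Add(Rational(1, 1311), Pow(-20, 2)), 35) = Mul(Add(Rational(1, 1311), 400), 35) = Mul(Rational(524401, 1311), 35) = Rational(18354035, 1311)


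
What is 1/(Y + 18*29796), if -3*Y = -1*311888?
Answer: 3/1920872 ≈ 1.5618e-6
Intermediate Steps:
Y = 311888/3 (Y = -(-1)*311888/3 = -⅓*(-311888) = 311888/3 ≈ 1.0396e+5)
1/(Y + 18*29796) = 1/(311888/3 + 18*29796) = 1/(311888/3 + 536328) = 1/(1920872/3) = 3/1920872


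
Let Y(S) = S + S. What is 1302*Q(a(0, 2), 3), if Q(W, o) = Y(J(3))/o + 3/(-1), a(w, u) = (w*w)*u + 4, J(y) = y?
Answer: -1302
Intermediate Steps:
Y(S) = 2*S
a(w, u) = 4 + u*w**2 (a(w, u) = w**2*u + 4 = u*w**2 + 4 = 4 + u*w**2)
Q(W, o) = -3 + 6/o (Q(W, o) = (2*3)/o + 3/(-1) = 6/o + 3*(-1) = 6/o - 3 = -3 + 6/o)
1302*Q(a(0, 2), 3) = 1302*(-3 + 6/3) = 1302*(-3 + 6*(1/3)) = 1302*(-3 + 2) = 1302*(-1) = -1302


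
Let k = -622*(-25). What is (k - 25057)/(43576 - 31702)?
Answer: -3169/3958 ≈ -0.80066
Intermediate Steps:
k = 15550
(k - 25057)/(43576 - 31702) = (15550 - 25057)/(43576 - 31702) = -9507/11874 = -9507*1/11874 = -3169/3958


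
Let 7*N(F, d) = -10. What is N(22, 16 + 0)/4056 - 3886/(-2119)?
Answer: 4242697/2313948 ≈ 1.8335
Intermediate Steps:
N(F, d) = -10/7 (N(F, d) = (⅐)*(-10) = -10/7)
N(22, 16 + 0)/4056 - 3886/(-2119) = -10/7/4056 - 3886/(-2119) = -10/7*1/4056 - 3886*(-1/2119) = -5/14196 + 3886/2119 = 4242697/2313948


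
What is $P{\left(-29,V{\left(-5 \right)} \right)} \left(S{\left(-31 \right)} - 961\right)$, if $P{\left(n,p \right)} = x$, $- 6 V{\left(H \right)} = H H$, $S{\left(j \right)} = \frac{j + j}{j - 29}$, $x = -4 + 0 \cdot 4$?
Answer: $\frac{57598}{15} \approx 3839.9$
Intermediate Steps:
$x = -4$ ($x = -4 + 0 = -4$)
$S{\left(j \right)} = \frac{2 j}{-29 + j}$
$V{\left(H \right)} = - \frac{H^{2}}{6}$ ($V{\left(H \right)} = - \frac{H H}{6} = - \frac{H^{2}}{6}$)
$P{\left(n,p \right)} = -4$
$P{\left(-29,V{\left(-5 \right)} \right)} \left(S{\left(-31 \right)} - 961\right) = - 4 \left(2 \left(-31\right) \frac{1}{-29 - 31} - 961\right) = - 4 \left(2 \left(-31\right) \frac{1}{-60} - 961\right) = - 4 \left(2 \left(-31\right) \left(- \frac{1}{60}\right) - 961\right) = - 4 \left(\frac{31}{30} - 961\right) = \left(-4\right) \left(- \frac{28799}{30}\right) = \frac{57598}{15}$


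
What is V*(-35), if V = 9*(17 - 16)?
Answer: -315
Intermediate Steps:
V = 9 (V = 9*1 = 9)
V*(-35) = 9*(-35) = -315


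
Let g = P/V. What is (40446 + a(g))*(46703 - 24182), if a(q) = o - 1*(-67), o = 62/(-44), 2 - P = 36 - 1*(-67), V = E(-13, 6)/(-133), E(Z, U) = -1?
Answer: 20071953855/22 ≈ 9.1236e+8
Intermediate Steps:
V = 1/133 (V = -1/(-133) = -1*(-1/133) = 1/133 ≈ 0.0075188)
P = -101 (P = 2 - (36 - 1*(-67)) = 2 - (36 + 67) = 2 - 1*103 = 2 - 103 = -101)
o = -31/22 (o = 62*(-1/44) = -31/22 ≈ -1.4091)
g = -13433 (g = -101/1/133 = -101*133 = -13433)
a(q) = 1443/22 (a(q) = -31/22 - 1*(-67) = -31/22 + 67 = 1443/22)
(40446 + a(g))*(46703 - 24182) = (40446 + 1443/22)*(46703 - 24182) = (891255/22)*22521 = 20071953855/22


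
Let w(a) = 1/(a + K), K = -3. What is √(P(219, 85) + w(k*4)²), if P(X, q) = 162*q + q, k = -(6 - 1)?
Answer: 4*√458081/23 ≈ 117.71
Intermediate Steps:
k = -5 (k = -1*5 = -5)
P(X, q) = 163*q
w(a) = 1/(-3 + a) (w(a) = 1/(a - 3) = 1/(-3 + a))
√(P(219, 85) + w(k*4)²) = √(163*85 + (1/(-3 - 5*4))²) = √(13855 + (1/(-3 - 20))²) = √(13855 + (1/(-23))²) = √(13855 + (-1/23)²) = √(13855 + 1/529) = √(7329296/529) = 4*√458081/23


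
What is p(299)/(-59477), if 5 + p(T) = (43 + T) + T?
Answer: -636/59477 ≈ -0.010693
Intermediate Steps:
p(T) = 38 + 2*T (p(T) = -5 + ((43 + T) + T) = -5 + (43 + 2*T) = 38 + 2*T)
p(299)/(-59477) = (38 + 2*299)/(-59477) = (38 + 598)*(-1/59477) = 636*(-1/59477) = -636/59477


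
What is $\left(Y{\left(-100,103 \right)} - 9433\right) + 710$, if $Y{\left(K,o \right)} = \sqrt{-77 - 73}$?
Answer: $-8723 + 5 i \sqrt{6} \approx -8723.0 + 12.247 i$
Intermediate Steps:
$Y{\left(K,o \right)} = 5 i \sqrt{6}$ ($Y{\left(K,o \right)} = \sqrt{-150} = 5 i \sqrt{6}$)
$\left(Y{\left(-100,103 \right)} - 9433\right) + 710 = \left(5 i \sqrt{6} - 9433\right) + 710 = \left(-9433 + 5 i \sqrt{6}\right) + 710 = -8723 + 5 i \sqrt{6}$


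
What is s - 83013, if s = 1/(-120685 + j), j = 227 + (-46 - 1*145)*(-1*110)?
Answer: -8255476825/99448 ≈ -83013.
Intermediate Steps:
j = 21237 (j = 227 + (-46 - 145)*(-110) = 227 - 191*(-110) = 227 + 21010 = 21237)
s = -1/99448 (s = 1/(-120685 + 21237) = 1/(-99448) = -1/99448 ≈ -1.0056e-5)
s - 83013 = -1/99448 - 83013 = -8255476825/99448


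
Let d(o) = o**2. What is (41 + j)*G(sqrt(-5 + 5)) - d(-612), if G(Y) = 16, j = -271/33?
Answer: -12342640/33 ≈ -3.7402e+5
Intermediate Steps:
j = -271/33 (j = -271*1/33 = -271/33 ≈ -8.2121)
(41 + j)*G(sqrt(-5 + 5)) - d(-612) = (41 - 271/33)*16 - 1*(-612)**2 = (1082/33)*16 - 1*374544 = 17312/33 - 374544 = -12342640/33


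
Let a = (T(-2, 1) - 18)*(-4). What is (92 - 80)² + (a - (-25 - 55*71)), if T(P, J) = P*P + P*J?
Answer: 4138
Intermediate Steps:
T(P, J) = P² + J*P
a = 64 (a = (-2*(1 - 2) - 18)*(-4) = (-2*(-1) - 18)*(-4) = (2 - 18)*(-4) = -16*(-4) = 64)
(92 - 80)² + (a - (-25 - 55*71)) = (92 - 80)² + (64 - (-25 - 55*71)) = 12² + (64 - (-25 - 3905)) = 144 + (64 - 1*(-3930)) = 144 + (64 + 3930) = 144 + 3994 = 4138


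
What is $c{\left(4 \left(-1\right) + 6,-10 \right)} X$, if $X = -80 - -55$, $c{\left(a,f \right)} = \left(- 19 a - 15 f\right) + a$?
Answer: $-2850$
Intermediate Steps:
$c{\left(a,f \right)} = - 18 a - 15 f$
$X = -25$ ($X = -80 + 55 = -25$)
$c{\left(4 \left(-1\right) + 6,-10 \right)} X = \left(- 18 \left(4 \left(-1\right) + 6\right) - -150\right) \left(-25\right) = \left(- 18 \left(-4 + 6\right) + 150\right) \left(-25\right) = \left(\left(-18\right) 2 + 150\right) \left(-25\right) = \left(-36 + 150\right) \left(-25\right) = 114 \left(-25\right) = -2850$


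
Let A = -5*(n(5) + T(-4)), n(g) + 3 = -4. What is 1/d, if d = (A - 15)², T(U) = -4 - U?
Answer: 1/400 ≈ 0.0025000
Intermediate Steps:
n(g) = -7 (n(g) = -3 - 4 = -7)
A = 35 (A = -5*(-7 + (-4 - 1*(-4))) = -5*(-7 + (-4 + 4)) = -5*(-7 + 0) = -5*(-7) = 35)
d = 400 (d = (35 - 15)² = 20² = 400)
1/d = 1/400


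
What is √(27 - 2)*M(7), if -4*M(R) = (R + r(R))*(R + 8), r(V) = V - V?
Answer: -525/4 ≈ -131.25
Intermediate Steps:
r(V) = 0
M(R) = -R*(8 + R)/4 (M(R) = -(R + 0)*(R + 8)/4 = -R*(8 + R)/4)
√(27 - 2)*M(7) = √(27 - 2)*((¼)*7*(-8 - 1*7)) = √25*((¼)*7*(-8 - 7)) = 5*((¼)*7*(-15)) = 5*(-105/4) = -525/4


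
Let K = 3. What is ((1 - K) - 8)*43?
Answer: -430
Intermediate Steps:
((1 - K) - 8)*43 = ((1 - 1*3) - 8)*43 = ((1 - 3) - 8)*43 = (-2 - 8)*43 = -10*43 = -430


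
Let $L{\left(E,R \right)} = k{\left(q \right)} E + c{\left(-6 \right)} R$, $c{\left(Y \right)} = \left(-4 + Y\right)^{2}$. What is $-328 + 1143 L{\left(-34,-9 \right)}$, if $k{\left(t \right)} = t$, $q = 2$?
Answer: $-1106752$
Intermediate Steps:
$L{\left(E,R \right)} = 2 E + 100 R$ ($L{\left(E,R \right)} = 2 E + \left(-4 - 6\right)^{2} R = 2 E + \left(-10\right)^{2} R = 2 E + 100 R$)
$-328 + 1143 L{\left(-34,-9 \right)} = -328 + 1143 \left(2 \left(-34\right) + 100 \left(-9\right)\right) = -328 + 1143 \left(-68 - 900\right) = -328 + 1143 \left(-968\right) = -328 - 1106424 = -1106752$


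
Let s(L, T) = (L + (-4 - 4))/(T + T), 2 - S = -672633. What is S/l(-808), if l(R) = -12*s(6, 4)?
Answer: 672635/3 ≈ 2.2421e+5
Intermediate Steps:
S = 672635 (S = 2 - 1*(-672633) = 2 + 672633 = 672635)
s(L, T) = (-8 + L)/(2*T) (s(L, T) = (L - 8)/((2*T)) = (-8 + L)*(1/(2*T)) = (-8 + L)/(2*T))
l(R) = 3 (l(R) = -6*(-8 + 6)/4 = -6*(-2)/4 = -12*(-1/4) = 3)
S/l(-808) = 672635/3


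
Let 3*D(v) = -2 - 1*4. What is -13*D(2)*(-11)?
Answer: -286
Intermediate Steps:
D(v) = -2 (D(v) = (-2 - 1*4)/3 = (-2 - 4)/3 = (⅓)*(-6) = -2)
-13*D(2)*(-11) = -13*(-2)*(-11) = 26*(-11) = -286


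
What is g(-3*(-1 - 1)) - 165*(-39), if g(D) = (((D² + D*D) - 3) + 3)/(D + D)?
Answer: 6441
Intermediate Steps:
g(D) = D (g(D) = (((D² + D²) - 3) + 3)/((2*D)) = ((2*D² - 3) + 3)*(1/(2*D)) = ((-3 + 2*D²) + 3)*(1/(2*D)) = (2*D²)*(1/(2*D)) = D)
g(-3*(-1 - 1)) - 165*(-39) = -3*(-1 - 1) - 165*(-39) = -3*(-2) + 6435 = 6 + 6435 = 6441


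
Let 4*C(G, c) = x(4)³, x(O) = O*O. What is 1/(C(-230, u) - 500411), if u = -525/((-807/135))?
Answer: -1/499387 ≈ -2.0025e-6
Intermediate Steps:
x(O) = O²
u = 23625/269 (u = -525/((-807*1/135)) = -525/(-269/45) = -525*(-45/269) = 23625/269 ≈ 87.825)
C(G, c) = 1024 (C(G, c) = (4²)³/4 = (¼)*16³ = (¼)*4096 = 1024)
1/(C(-230, u) - 500411) = 1/(1024 - 500411) = 1/(-499387) = -1/499387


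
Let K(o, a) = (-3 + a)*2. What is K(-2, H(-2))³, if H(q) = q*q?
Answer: 8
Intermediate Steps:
H(q) = q²
K(o, a) = -6 + 2*a
K(-2, H(-2))³ = (-6 + 2*(-2)²)³ = (-6 + 2*4)³ = (-6 + 8)³ = 2³ = 8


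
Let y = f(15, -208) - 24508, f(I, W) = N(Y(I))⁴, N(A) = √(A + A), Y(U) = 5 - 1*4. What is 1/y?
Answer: -1/24504 ≈ -4.0810e-5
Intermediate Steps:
Y(U) = 1 (Y(U) = 5 - 4 = 1)
N(A) = √2*√A (N(A) = √(2*A) = √2*√A)
f(I, W) = 4 (f(I, W) = (√2*√1)⁴ = (√2*1)⁴ = (√2)⁴ = 4)
y = -24504 (y = 4 - 24508 = -24504)
1/y = 1/(-24504) = -1/24504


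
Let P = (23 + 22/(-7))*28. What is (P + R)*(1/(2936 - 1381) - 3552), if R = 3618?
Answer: -23054500466/1555 ≈ -1.4826e+7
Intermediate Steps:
P = 556 (P = (23 + 22*(-⅐))*28 = (23 - 22/7)*28 = (139/7)*28 = 556)
(P + R)*(1/(2936 - 1381) - 3552) = (556 + 3618)*(1/(2936 - 1381) - 3552) = 4174*(1/1555 - 3552) = 4174*(-5523359/1555) = -23054500466/1555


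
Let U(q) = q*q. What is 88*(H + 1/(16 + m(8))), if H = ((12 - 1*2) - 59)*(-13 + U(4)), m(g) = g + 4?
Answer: -90530/7 ≈ -12933.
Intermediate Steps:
m(g) = 4 + g
U(q) = q**2
H = -147 (H = ((12 - 1*2) - 59)*(-13 + 4**2) = ((12 - 2) - 59)*(-13 + 16) = (10 - 59)*3 = -49*3 = -147)
88*(H + 1/(16 + m(8))) = 88*(-147 + 1/(16 + (4 + 8))) = 88*(-147 + 1/(16 + 12)) = 88*(-147 + 1/28) = 88*(-4115/28) = -90530/7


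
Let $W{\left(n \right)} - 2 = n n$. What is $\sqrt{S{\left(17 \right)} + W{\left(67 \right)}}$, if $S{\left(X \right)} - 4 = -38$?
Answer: $\sqrt{4457} \approx 66.761$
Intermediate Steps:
$W{\left(n \right)} = 2 + n^{2}$ ($W{\left(n \right)} = 2 + n n = 2 + n^{2}$)
$S{\left(X \right)} = -34$ ($S{\left(X \right)} = 4 - 38 = -34$)
$\sqrt{S{\left(17 \right)} + W{\left(67 \right)}} = \sqrt{-34 + \left(2 + 67^{2}\right)} = \sqrt{-34 + \left(2 + 4489\right)} = \sqrt{-34 + 4491} = \sqrt{4457}$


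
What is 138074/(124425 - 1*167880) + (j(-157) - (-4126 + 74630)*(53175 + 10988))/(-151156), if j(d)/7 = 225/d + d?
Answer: 15429854293830701/515625992430 ≈ 29925.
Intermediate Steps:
j(d) = 7*d + 1575/d (j(d) = 7*(225/d + d) = 7*(d + 225/d) = 7*d + 1575/d)
138074/(124425 - 1*167880) + (j(-157) - (-4126 + 74630)*(53175 + 10988))/(-151156) = 138074/(124425 - 1*167880) + ((7*(-157) + 1575/(-157)) - (-4126 + 74630)*(53175 + 10988))/(-151156) = 138074/(124425 - 167880) + ((-1099 + 1575*(-1/157)) - 70504*64163)*(-1/151156) = 138074/(-43455) + ((-1099 - 1575/157) - 1*4523748152)*(-1/151156) = 138074*(-1/43455) + (-174118/157 - 4523748152)*(-1/151156) = -138074/43455 - 710228633982/157*(-1/151156) = -138074/43455 + 355114316991/11865746 = 15429854293830701/515625992430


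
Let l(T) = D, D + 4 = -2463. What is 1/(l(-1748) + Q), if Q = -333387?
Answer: -1/335854 ≈ -2.9775e-6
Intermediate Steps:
D = -2467 (D = -4 - 2463 = -2467)
l(T) = -2467
1/(l(-1748) + Q) = 1/(-2467 - 333387) = 1/(-335854) = -1/335854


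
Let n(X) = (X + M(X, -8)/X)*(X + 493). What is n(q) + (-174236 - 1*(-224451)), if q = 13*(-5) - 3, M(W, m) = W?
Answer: 21740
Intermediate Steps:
q = -68 (q = -65 - 3 = -68)
n(X) = (1 + X)*(493 + X) (n(X) = (X + X/X)*(X + 493) = (X + 1)*(493 + X) = (1 + X)*(493 + X))
n(q) + (-174236 - 1*(-224451)) = (493 + (-68)**2 + 494*(-68)) + (-174236 - 1*(-224451)) = (493 + 4624 - 33592) + (-174236 + 224451) = -28475 + 50215 = 21740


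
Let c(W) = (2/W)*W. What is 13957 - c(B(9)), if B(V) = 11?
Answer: 13955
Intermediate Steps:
c(W) = 2
13957 - c(B(9)) = 13957 - 1*2 = 13957 - 2 = 13955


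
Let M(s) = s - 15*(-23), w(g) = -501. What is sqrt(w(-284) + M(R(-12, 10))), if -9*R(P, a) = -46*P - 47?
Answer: I*sqrt(1909)/3 ≈ 14.564*I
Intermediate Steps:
R(P, a) = 47/9 + 46*P/9 (R(P, a) = -(-46*P - 47)/9 = -(-47 - 46*P)/9 = 47/9 + 46*P/9)
M(s) = 345 + s (M(s) = s + 345 = 345 + s)
sqrt(w(-284) + M(R(-12, 10))) = sqrt(-501 + (345 + (47/9 + (46/9)*(-12)))) = sqrt(-501 + (345 + (47/9 - 184/3))) = sqrt(-501 + (345 - 505/9)) = sqrt(-501 + 2600/9) = sqrt(-1909/9) = I*sqrt(1909)/3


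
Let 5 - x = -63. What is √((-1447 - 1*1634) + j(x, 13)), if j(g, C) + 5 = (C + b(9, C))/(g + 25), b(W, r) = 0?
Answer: I*√26689605/93 ≈ 55.551*I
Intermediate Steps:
x = 68 (x = 5 - 1*(-63) = 5 + 63 = 68)
j(g, C) = -5 + C/(25 + g) (j(g, C) = -5 + (C + 0)/(g + 25) = -5 + C/(25 + g))
√((-1447 - 1*1634) + j(x, 13)) = √((-1447 - 1*1634) + (-125 + 13 - 5*68)/(25 + 68)) = √((-1447 - 1634) + (-125 + 13 - 340)/93) = √(-3081 + (1/93)*(-452)) = √(-3081 - 452/93) = √(-286985/93) = I*√26689605/93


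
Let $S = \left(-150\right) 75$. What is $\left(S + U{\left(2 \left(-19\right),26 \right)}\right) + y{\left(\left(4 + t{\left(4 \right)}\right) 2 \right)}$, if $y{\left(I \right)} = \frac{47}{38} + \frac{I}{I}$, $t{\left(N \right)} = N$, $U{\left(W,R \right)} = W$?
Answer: $- \frac{428859}{38} \approx -11286.0$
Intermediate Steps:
$y{\left(I \right)} = \frac{85}{38}$ ($y{\left(I \right)} = 47 \cdot \frac{1}{38} + 1 = \frac{47}{38} + 1 = \frac{85}{38}$)
$S = -11250$
$\left(S + U{\left(2 \left(-19\right),26 \right)}\right) + y{\left(\left(4 + t{\left(4 \right)}\right) 2 \right)} = \left(-11250 + 2 \left(-19\right)\right) + \frac{85}{38} = \left(-11250 - 38\right) + \frac{85}{38} = -11288 + \frac{85}{38} = - \frac{428859}{38}$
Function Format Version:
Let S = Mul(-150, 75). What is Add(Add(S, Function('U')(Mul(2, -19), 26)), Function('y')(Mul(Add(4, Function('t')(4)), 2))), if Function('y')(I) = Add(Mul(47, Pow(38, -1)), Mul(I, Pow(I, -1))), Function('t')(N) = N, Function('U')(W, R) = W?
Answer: Rational(-428859, 38) ≈ -11286.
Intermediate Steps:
Function('y')(I) = Rational(85, 38) (Function('y')(I) = Add(Mul(47, Rational(1, 38)), 1) = Add(Rational(47, 38), 1) = Rational(85, 38))
S = -11250
Add(Add(S, Function('U')(Mul(2, -19), 26)), Function('y')(Mul(Add(4, Function('t')(4)), 2))) = Add(Add(-11250, Mul(2, -19)), Rational(85, 38)) = Add(Add(-11250, -38), Rational(85, 38)) = Add(-11288, Rational(85, 38)) = Rational(-428859, 38)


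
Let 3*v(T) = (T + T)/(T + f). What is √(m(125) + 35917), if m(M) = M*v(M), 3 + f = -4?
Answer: √1128009318/177 ≈ 189.75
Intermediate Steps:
f = -7 (f = -3 - 4 = -7)
v(T) = 2*T/(3*(-7 + T)) (v(T) = ((T + T)/(T - 7))/3 = ((2*T)/(-7 + T))/3 = (2*T/(-7 + T))/3 = 2*T/(3*(-7 + T)))
m(M) = 2*M²/(3*(-7 + M)) (m(M) = M*(2*M/(3*(-7 + M))) = 2*M²/(3*(-7 + M)))
√(m(125) + 35917) = √((⅔)*125²/(-7 + 125) + 35917) = √((⅔)*15625/118 + 35917) = √((⅔)*15625*(1/118) + 35917) = √(15625/177 + 35917) = √(6372934/177) = √1128009318/177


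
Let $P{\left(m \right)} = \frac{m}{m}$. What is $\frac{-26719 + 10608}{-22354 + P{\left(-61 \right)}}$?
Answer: $\frac{16111}{22353} \approx 0.72075$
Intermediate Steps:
$P{\left(m \right)} = 1$
$\frac{-26719 + 10608}{-22354 + P{\left(-61 \right)}} = \frac{-26719 + 10608}{-22354 + 1} = - \frac{16111}{-22353} = \left(-16111\right) \left(- \frac{1}{22353}\right) = \frac{16111}{22353}$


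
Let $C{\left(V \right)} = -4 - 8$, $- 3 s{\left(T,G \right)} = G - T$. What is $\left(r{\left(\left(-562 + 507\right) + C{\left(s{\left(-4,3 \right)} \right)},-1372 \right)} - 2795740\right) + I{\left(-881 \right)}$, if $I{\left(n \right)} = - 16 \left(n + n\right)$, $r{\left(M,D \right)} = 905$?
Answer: $-2766643$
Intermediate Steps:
$s{\left(T,G \right)} = - \frac{G}{3} + \frac{T}{3}$ ($s{\left(T,G \right)} = - \frac{G - T}{3} = - \frac{G}{3} + \frac{T}{3}$)
$C{\left(V \right)} = -12$ ($C{\left(V \right)} = -4 - 8 = -12$)
$I{\left(n \right)} = - 32 n$ ($I{\left(n \right)} = - 16 \cdot 2 n = - 32 n$)
$\left(r{\left(\left(-562 + 507\right) + C{\left(s{\left(-4,3 \right)} \right)},-1372 \right)} - 2795740\right) + I{\left(-881 \right)} = \left(905 - 2795740\right) - -28192 = -2794835 + 28192 = -2766643$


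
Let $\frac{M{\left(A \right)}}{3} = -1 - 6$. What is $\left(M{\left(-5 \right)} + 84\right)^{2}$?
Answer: $3969$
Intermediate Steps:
$M{\left(A \right)} = -21$ ($M{\left(A \right)} = 3 \left(-1 - 6\right) = 3 \left(-7\right) = -21$)
$\left(M{\left(-5 \right)} + 84\right)^{2} = \left(-21 + 84\right)^{2} = 63^{2} = 3969$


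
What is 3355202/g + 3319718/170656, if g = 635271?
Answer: 1340752963045/54206403888 ≈ 24.734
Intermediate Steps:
3355202/g + 3319718/170656 = 3355202/635271 + 3319718/170656 = 3355202*(1/635271) + 3319718*(1/170656) = 3355202/635271 + 1659859/85328 = 1340752963045/54206403888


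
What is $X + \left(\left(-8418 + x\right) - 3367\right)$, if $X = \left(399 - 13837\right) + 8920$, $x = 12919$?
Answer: $-3384$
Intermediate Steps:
$X = -4518$ ($X = -13438 + 8920 = -4518$)
$X + \left(\left(-8418 + x\right) - 3367\right) = -4518 + \left(\left(-8418 + 12919\right) - 3367\right) = -4518 + \left(4501 - 3367\right) = -4518 + 1134 = -3384$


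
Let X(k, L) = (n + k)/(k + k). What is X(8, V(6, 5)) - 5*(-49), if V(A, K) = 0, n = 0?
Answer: 491/2 ≈ 245.50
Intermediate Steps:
X(k, L) = ½ (X(k, L) = (0 + k)/(k + k) = k/((2*k)) = k*(1/(2*k)) = ½)
X(8, V(6, 5)) - 5*(-49) = ½ - 5*(-49) = ½ + 245 = 491/2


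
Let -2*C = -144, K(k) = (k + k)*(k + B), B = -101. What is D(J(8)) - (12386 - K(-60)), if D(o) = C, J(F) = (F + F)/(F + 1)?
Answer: 7006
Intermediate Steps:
K(k) = 2*k*(-101 + k) (K(k) = (k + k)*(k - 101) = (2*k)*(-101 + k) = 2*k*(-101 + k))
J(F) = 2*F/(1 + F) (J(F) = (2*F)/(1 + F) = 2*F/(1 + F))
C = 72 (C = -1/2*(-144) = 72)
D(o) = 72
D(J(8)) - (12386 - K(-60)) = 72 - (12386 - 2*(-60)*(-101 - 60)) = 72 - (12386 - 2*(-60)*(-161)) = 72 - (12386 - 1*19320) = 72 - (12386 - 19320) = 72 - 1*(-6934) = 72 + 6934 = 7006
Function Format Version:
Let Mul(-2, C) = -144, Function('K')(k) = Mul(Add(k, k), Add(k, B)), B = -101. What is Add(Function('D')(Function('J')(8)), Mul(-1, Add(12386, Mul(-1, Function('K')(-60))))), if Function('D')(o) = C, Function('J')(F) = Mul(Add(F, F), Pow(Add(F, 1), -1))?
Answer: 7006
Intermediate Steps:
Function('K')(k) = Mul(2, k, Add(-101, k)) (Function('K')(k) = Mul(Add(k, k), Add(k, -101)) = Mul(Mul(2, k), Add(-101, k)) = Mul(2, k, Add(-101, k)))
Function('J')(F) = Mul(2, F, Pow(Add(1, F), -1)) (Function('J')(F) = Mul(Mul(2, F), Pow(Add(1, F), -1)) = Mul(2, F, Pow(Add(1, F), -1)))
C = 72 (C = Mul(Rational(-1, 2), -144) = 72)
Function('D')(o) = 72
Add(Function('D')(Function('J')(8)), Mul(-1, Add(12386, Mul(-1, Function('K')(-60))))) = Add(72, Mul(-1, Add(12386, Mul(-1, Mul(2, -60, Add(-101, -60)))))) = Add(72, Mul(-1, Add(12386, Mul(-1, Mul(2, -60, -161))))) = Add(72, Mul(-1, Add(12386, Mul(-1, 19320)))) = Add(72, Mul(-1, Add(12386, -19320))) = Add(72, Mul(-1, -6934)) = Add(72, 6934) = 7006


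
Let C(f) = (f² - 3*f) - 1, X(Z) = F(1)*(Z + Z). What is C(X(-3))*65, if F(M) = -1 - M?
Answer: 6955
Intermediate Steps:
X(Z) = -4*Z (X(Z) = (-1 - 1*1)*(Z + Z) = (-1 - 1)*(2*Z) = -4*Z)
C(f) = -1 + f² - 3*f
C(X(-3))*65 = (-1 + (-4*(-3))² - (-12)*(-3))*65 = (-1 + 12² - 3*12)*65 = (-1 + 144 - 36)*65 = 107*65 = 6955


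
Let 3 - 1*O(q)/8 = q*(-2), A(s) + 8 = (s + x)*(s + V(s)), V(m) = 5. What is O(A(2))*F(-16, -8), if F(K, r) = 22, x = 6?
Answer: 17424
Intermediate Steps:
A(s) = -8 + (5 + s)*(6 + s) (A(s) = -8 + (s + 6)*(s + 5) = -8 + (6 + s)*(5 + s) = -8 + (5 + s)*(6 + s))
O(q) = 24 + 16*q (O(q) = 24 - 8*q*(-2) = 24 - (-16)*q = 24 + 16*q)
O(A(2))*F(-16, -8) = (24 + 16*(22 + 2² + 11*2))*22 = (24 + 16*(22 + 4 + 22))*22 = (24 + 16*48)*22 = (24 + 768)*22 = 792*22 = 17424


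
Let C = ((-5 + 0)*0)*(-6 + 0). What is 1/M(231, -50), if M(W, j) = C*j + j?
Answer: -1/50 ≈ -0.020000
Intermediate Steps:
C = 0 (C = -5*0*(-6) = 0*(-6) = 0)
M(W, j) = j (M(W, j) = 0*j + j = 0 + j = j)
1/M(231, -50) = 1/(-50) = -1/50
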